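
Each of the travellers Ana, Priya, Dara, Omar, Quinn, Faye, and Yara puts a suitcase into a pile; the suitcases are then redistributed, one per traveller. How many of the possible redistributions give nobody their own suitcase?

Count assignments avoiding every fixed point. For any j of the 7 travellers fixed to their own suitcase, the other 7−j can be arranged in (7−j)! ways.
By inclusion–exclusion this is Σ_{j=0}^{7} (−1)^j C(7,j)·(7−j)!.
Computing: 5040 − 5040 + 2520 − 840 + 210 − 42 + 7 − 1 = 1854.

1854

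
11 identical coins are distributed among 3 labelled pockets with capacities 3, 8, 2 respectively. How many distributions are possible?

Without the upper bounds there are C(13,2) = 78 ways to split 11 among 3 pockets.
Subtract solutions that violate a single cap (substitute x_i' = x_i − (cap_i+1)): x_1 ≥ 4 gives C(9,2) = 36; x_2 ≥ 9 gives C(4,2) = 6; x_3 ≥ 3 gives C(10,2) = 45. Together 87.
Add back pairs where two caps are both exceeded: 0 + 15 + 0 = 15.
By inclusion–exclusion the count is 78 − 87 + 15 = 6.

6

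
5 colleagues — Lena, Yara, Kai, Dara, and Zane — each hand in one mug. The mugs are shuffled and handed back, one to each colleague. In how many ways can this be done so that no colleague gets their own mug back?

44

Count assignments avoiding every fixed point. For any j of the 5 colleagues fixed to their own mug, the other 5−j can be arranged in (5−j)! ways.
By inclusion–exclusion this is Σ_{j=0}^{5} (−1)^j C(5,j)·(5−j)!.
Computing: 120 − 120 + 60 − 20 + 5 − 1 = 44.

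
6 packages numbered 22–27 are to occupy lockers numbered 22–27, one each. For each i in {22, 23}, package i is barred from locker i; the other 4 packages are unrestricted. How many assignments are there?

504

Let Aᵢ (for i ∈ {22, 23}) be the placements that put package i in its forbidden locker. Any j of these fix j positions, leaving (6−j)! ways to fill the rest, and there are C(2,j) ways to pick which j.
By inclusion–exclusion, the number of valid placements is Σ_{j=0}^{2} (−1)^j C(2,j)·(6−j)!.
Computing: 720 − 240 + 24 = 504.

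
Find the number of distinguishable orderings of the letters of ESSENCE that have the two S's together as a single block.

120

Treat the 2 copies of S as a single block. The multiset to arrange is then {SS, C, E, E, E, N}, 6 items in all.
That gives (6)!/(3!) = 120 arrangements.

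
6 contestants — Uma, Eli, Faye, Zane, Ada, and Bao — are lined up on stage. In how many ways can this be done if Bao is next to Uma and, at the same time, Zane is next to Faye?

Treat {Bao,Uma} as one block (2 orders) and {Zane,Faye} as another (2 orders).
That leaves 4 units to arrange: 2 × 2 × 4! = 4 × 24 = 96.

96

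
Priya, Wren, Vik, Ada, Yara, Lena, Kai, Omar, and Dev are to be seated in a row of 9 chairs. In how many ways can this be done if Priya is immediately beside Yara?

Glue Priya and Yara into one block (2 internal orders), leaving 8 units to arrange in a row.
So the count is 2·(8)! = 80640.

80640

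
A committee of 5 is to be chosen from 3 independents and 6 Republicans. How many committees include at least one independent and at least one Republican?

120

Total 5-person selections from all 9: C(9,5) = 126.
Selections missing a whole group: no independents → C(6,5) = 6; no Republicans → C(3,5) = 0.
Both groups omitted at once is impossible, so 126 − 6 = 120.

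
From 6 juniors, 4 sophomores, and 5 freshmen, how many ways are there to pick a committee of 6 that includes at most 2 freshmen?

Split by how many freshmen are chosen (0 through 2).
Sum: C(5,0)·C(10,6) + C(5,1)·C(10,5) + C(5,2)·C(10,4) = 210 + 1260 + 2100 = 3570.

3570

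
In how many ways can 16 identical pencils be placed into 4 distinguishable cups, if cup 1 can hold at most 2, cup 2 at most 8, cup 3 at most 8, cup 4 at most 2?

Without the upper bounds there are C(19,3) = 969 ways to split 16 among 4 cups.
Subtract solutions that violate a single cap (substitute x_i' = x_i − (cap_i+1)): x_1 ≥ 3 gives C(16,3) = 560; x_2 ≥ 9 gives C(10,3) = 120; x_3 ≥ 9 gives C(10,3) = 120; x_4 ≥ 3 gives C(16,3) = 560. Together 1360.
Add back pairs where two caps are both exceeded: 35 + 35 + 286 + 0 + 35 + 35 = 426.
Subtract triples: 0 + 4 + 4 + 0 = 8.
By inclusion–exclusion the count is 969 − 1360 + 426 − 8 = 27.

27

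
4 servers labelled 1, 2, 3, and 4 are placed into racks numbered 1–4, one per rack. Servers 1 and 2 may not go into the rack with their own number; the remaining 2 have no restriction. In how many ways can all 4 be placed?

Let Aᵢ (for i ∈ {1, 2}) be the placements that put server i in its forbidden rack. Any j of these fix j positions, leaving (4−j)! ways to fill the rest, and there are C(2,j) ways to pick which j.
By inclusion–exclusion, the number of valid placements is Σ_{j=0}^{2} (−1)^j C(2,j)·(4−j)!.
Computing: 24 − 12 + 2 = 14.

14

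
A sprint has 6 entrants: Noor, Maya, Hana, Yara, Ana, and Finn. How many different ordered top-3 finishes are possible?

There are 6 choices for 1st place, 5 for 2nd, and 4 for 3rd.
That gives 6 × 5 × 4 = 120.

120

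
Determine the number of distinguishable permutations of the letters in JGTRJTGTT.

3780

Letter multiplicities in JGTRJTGTT: G×2, J×2, R×1, T×4.
Dividing 9! = 362880 by 4!·2!·2! = 96 for the repeated letters gives 3780.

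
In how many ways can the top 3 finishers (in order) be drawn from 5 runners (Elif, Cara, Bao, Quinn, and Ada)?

This is an ordered selection of 3 from 5: P(5,3).
That gives 5 × 4 × 3 = 60.

60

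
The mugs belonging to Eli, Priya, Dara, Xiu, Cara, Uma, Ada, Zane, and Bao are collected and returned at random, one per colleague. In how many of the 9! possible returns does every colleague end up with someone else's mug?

Count assignments avoiding every fixed point. For any j of the 9 colleagues fixed to their own mug, the other 9−j can be arranged in (9−j)! ways.
By inclusion–exclusion this is Σ_{j=0}^{9} (−1)^j C(9,j)·(9−j)!.
Computing: 362880 − 362880 + 181440 − 60480 + 15120 − 3024 + 504 − 72 + 9 − 1 = 133496.

133496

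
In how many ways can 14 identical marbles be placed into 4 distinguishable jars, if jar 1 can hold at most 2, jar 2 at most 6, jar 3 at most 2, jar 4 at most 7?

18

By stars and bars, unrestricted non-negative solutions to x_1+…+x_4 = 14 number C(14+3,3) = 680.
Subtract solutions that violate a single cap (substitute x_i' = x_i − (cap_i+1)): x_1 ≥ 3 gives C(14,3) = 364; x_2 ≥ 7 gives C(10,3) = 120; x_3 ≥ 3 gives C(14,3) = 364; x_4 ≥ 8 gives C(9,3) = 84. Together 932.
Add back pairs where two caps are both exceeded: 35 + 165 + 20 + 35 + 0 + 20 = 275.
Subtract triples: 4 + 0 + 1 + 0 = 5.
By inclusion–exclusion the count is 680 − 932 + 275 − 5 = 18.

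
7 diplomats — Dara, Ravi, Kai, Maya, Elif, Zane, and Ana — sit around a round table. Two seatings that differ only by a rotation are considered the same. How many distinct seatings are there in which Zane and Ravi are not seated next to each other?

480

All circular seatings of 7 people number (6)! = 720.
Those with Zane next to Ravi: fuse the pair into one unit and seat 6 units around a circle — 2·(5)! = 240.
Subtracting, 720 − 240 = 480.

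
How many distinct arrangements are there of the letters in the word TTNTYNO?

420

Letter multiplicities in TTNTYNO: N×2, O×1, T×3, Y×1.
Dividing 7! = 5040 by 3!·2! = 12 for the repeated letters gives 420.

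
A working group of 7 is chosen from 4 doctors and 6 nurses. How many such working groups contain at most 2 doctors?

40

Split by how many doctors are chosen (0 through 2).
Sum: C(4,0)·C(6,7) + C(4,1)·C(6,6) + C(4,2)·C(6,5) = 0 + 4 + 36 = 40.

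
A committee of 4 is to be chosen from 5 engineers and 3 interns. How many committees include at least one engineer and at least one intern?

With no constraint there are C(8,4) = 70 possible selections.
Subtract selections that omit an entire group: no engineers → C(3,4) = 0; no interns → C(5,4) = 5.
Both groups omitted at once is impossible, so 70 − 5 = 65.

65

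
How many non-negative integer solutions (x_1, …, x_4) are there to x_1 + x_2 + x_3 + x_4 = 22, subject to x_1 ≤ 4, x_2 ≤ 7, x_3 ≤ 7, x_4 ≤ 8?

35

By stars and bars, unrestricted non-negative solutions to x_1+…+x_4 = 22 number C(22+3,3) = 2300.
Subtract solutions that violate a single cap (substitute x_i' = x_i − (cap_i+1)): x_1 ≥ 5 gives C(20,3) = 1140; x_2 ≥ 8 gives C(17,3) = 680; x_3 ≥ 8 gives C(17,3) = 680; x_4 ≥ 9 gives C(16,3) = 560. Together 3060.
Add back pairs where two caps are both exceeded: 220 + 220 + 165 + 84 + 56 + 56 = 801.
Subtract triples: 4 + 1 + 1 + 0 = 6.
By inclusion–exclusion the count is 2300 − 3060 + 801 − 6 = 35.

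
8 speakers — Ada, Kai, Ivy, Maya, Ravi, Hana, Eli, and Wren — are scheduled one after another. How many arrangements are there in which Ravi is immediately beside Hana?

10080

Place the 6 others and the Ravi-Hana pair as 7 objects in a line; the pair has 2 internal arrangements.
That gives 2 × 7! = 2 × 5040 = 10080.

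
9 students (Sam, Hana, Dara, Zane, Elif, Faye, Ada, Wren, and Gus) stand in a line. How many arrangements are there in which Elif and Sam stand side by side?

Glue Elif and Sam into one block (2 internal orders), leaving 8 units to arrange in a row.
That gives 2 × 8! = 2 × 40320 = 80640.

80640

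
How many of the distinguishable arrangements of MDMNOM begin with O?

Fix O in the first position and arrange the remaining 5 letters.
Those 5 letters have M appearing 3 times, giving (5)!/(3!) = 20.

20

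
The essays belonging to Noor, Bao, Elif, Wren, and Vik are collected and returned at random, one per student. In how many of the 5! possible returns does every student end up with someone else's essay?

This is the derangement count D_5: permutations of 5 items with no fixed point.
By inclusion–exclusion this is Σ_{j=0}^{5} (−1)^j C(5,j)·(5−j)!.
Computing: 120 − 120 + 60 − 20 + 5 − 1 = 44.

44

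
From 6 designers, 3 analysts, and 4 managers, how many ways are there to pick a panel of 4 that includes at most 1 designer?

Split by how many designers are chosen (0 through 1).
Sum: C(6,0)·C(7,4) + C(6,1)·C(7,3) = 35 + 210 = 245.

245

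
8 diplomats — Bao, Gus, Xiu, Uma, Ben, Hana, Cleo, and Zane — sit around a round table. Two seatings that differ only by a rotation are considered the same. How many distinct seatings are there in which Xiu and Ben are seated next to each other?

Glue Xiu and Ben into a block (2 internal orders). Seating 7 units around a circle gives (6)! arrangements.
So 2 × (6)! = 2 × 720 = 1440.

1440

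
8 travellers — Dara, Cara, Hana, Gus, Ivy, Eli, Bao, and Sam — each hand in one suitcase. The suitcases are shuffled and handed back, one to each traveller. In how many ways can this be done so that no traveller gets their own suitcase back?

This is the derangement count D_8: permutations of 8 items with no fixed point.
By inclusion–exclusion this is Σ_{j=0}^{8} (−1)^j C(8,j)·(8−j)!.
Computing: 40320 − 40320 + 20160 − 6720 + 1680 − 336 + 56 − 8 + 1 = 14833.

14833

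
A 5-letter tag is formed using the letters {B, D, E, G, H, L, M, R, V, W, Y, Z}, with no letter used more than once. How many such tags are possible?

Choose and order 5 of the 12 symbols: the first letter has 12 options, the next 11, and so on down to 8.
That product is 12 × 11 × 10 × 9 × 8 = 95040.

95040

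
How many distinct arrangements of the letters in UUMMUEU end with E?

With the last slot taken by E, it remains to arrange the other 6 letters (UUMMUU).
Those 6 letters have M appearing twice and U appearing 4 times, giving (6)!/(4!·2!) = 15.

15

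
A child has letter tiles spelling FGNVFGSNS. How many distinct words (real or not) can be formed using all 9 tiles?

22680

Letter multiplicities in FGNVFGSNS: F×2, G×2, N×2, S×2, V×1.
The number of distinct arrangements is 9!/(2!·2!·2!·2!) = 362880/16 = 22680.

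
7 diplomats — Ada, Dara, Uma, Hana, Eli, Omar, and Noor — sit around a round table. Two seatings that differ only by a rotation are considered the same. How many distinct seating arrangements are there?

720

Around a circle, 7 distinct people have 7!/7 = (6)! = 720 rotationally distinct seatings.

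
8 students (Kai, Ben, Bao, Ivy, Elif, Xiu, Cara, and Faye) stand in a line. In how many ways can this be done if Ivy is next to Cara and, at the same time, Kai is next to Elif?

2880

Treat {Ivy,Cara} as one block (2 orders) and {Kai,Elif} as another (2 orders).
That leaves 6 units to arrange: 2 × 2 × 6! = 4 × 720 = 2880.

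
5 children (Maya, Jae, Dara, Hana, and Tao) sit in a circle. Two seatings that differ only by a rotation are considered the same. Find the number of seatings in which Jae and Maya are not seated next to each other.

Without the restriction there are (4)! = 24 seatings.
Those with Jae next to Maya: fuse the pair into one unit and seat 4 units around a circle — 2·(3)! = 12.
Subtracting, 24 − 12 = 12.

12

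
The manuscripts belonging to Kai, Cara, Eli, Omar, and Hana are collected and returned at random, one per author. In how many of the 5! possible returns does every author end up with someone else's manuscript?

44

Let Aᵢ be the assignments in which author i gets their own manuscript. We want the size of the complement of A₁∪…∪A_5.
By inclusion–exclusion this is Σ_{j=0}^{5} (−1)^j C(5,j)·(5−j)!.
Computing: 120 − 120 + 60 − 20 + 5 − 1 = 44.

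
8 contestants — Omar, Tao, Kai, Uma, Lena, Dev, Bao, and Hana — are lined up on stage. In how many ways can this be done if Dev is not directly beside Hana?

Of the 8! = 40320 arrangements, those with Dev and Hana adjacent number 2 × 7! = 10080 (treat the pair as a block with 2 internal orders).
So 40320 − 10080 = 30240 arrangements keep them apart.

30240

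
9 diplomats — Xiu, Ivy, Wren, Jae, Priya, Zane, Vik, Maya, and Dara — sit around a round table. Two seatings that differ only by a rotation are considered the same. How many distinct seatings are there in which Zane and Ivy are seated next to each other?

Glue Zane and Ivy into a block (2 internal orders). Seating 8 units around a circle gives (7)! arrangements.
So 2 × (7)! = 2 × 5040 = 10080.

10080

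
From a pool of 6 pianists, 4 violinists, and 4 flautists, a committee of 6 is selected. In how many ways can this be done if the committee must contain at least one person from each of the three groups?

2556

With no constraint there are C(14,6) = 3003 possible selections.
Subtract selections that omit an entire group: no pianists → C(8,6) = 28; no violinists → C(10,6) = 210; no flautists → C(10,6) = 210.
Add back selections omitting two groups (i.e. drawn from a single group): C(6,6) + C(4,6) + C(4,6) = 1.
By inclusion–exclusion: 3003 − 448 + 1 = 2556.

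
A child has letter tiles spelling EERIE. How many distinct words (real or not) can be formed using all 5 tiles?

EERIE has 5 letters with E appearing 3 times.
So there are 5! / (3!) = 20 distinguishable arrangements.

20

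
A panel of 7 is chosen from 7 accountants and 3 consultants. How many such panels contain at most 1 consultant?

Split by how many consultants are chosen (0 through 1).
Sum: C(3,0)·C(7,7) + C(3,1)·C(7,6) = 1 + 21 = 22.

22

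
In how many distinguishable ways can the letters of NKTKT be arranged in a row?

30

NKTKT has 5 letters with K appearing twice and T appearing twice.
So there are 5! / (2!·2!) = 30 distinguishable arrangements.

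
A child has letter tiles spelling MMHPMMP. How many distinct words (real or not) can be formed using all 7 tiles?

The 7 letters of MMHPMMP have repeats: M appearing 4 times and P appearing twice.
Dividing 7! = 5040 by 4!·2! = 48 for the repeated letters gives 105.

105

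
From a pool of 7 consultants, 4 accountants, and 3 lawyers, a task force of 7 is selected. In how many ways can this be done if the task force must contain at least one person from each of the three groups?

Total 7-person selections from all 14: C(14,7) = 3432.
Selections missing a whole group: no consultants → C(7,7) = 1; no accountants → C(10,7) = 120; no lawyers → C(11,7) = 330.
Add back selections omitting two groups (i.e. drawn from a single group): C(7,7) + C(4,7) + C(3,7) = 1.
By inclusion–exclusion: 3432 − 451 + 1 = 2982.

2982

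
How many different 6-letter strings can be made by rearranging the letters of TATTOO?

TATTOO has 6 letters with O appearing twice and T appearing 3 times.
So there are 6! / (3!·2!) = 60 distinguishable arrangements.

60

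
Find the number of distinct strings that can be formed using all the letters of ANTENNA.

420

ANTENNA has 7 letters with A appearing twice and N appearing 3 times.
So there are 7! / (3!·2!) = 420 distinguishable arrangements.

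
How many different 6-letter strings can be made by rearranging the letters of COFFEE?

Letter multiplicities in COFFEE: C×1, E×2, F×2, O×1.
Dividing 6! = 720 by 2!·2! = 4 for the repeated letters gives 180.

180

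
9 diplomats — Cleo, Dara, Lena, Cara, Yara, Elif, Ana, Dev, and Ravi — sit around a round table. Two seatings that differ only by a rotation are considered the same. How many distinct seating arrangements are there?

40320

Seat Cleo anywhere (absorbing the rotational symmetry), then permute the other 8: (8)! = 40320.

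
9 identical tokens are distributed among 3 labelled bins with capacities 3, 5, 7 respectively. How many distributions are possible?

Ignoring the caps, the number of non-negative solutions to x_1+…+x_3 = 9 is C(11,2) = 55.
Subtract solutions that violate a single cap (substitute x_i' = x_i − (cap_i+1)): x_1 ≥ 4 gives C(7,2) = 21; x_2 ≥ 6 gives C(5,2) = 10; x_3 ≥ 8 gives C(3,2) = 3. Together 34.
No two caps can be exceeded simultaneously, so the pair terms are all 0.
By inclusion–exclusion the count is 55 − 34 + 0 = 21.

21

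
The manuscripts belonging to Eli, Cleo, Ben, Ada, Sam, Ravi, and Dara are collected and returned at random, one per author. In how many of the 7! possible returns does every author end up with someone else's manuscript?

Count assignments avoiding every fixed point. For any j of the 7 authors fixed to their own manuscript, the other 7−j can be arranged in (7−j)! ways.
By inclusion–exclusion this is Σ_{j=0}^{7} (−1)^j C(7,j)·(7−j)!.
Computing: 5040 − 5040 + 2520 − 840 + 210 − 42 + 7 − 1 = 1854.

1854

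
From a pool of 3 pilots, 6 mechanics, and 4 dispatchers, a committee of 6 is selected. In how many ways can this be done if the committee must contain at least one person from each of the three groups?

1416

Unrestricted: C(13,6) = 1716 ways to pick any 6 of the 13.
Selections missing a whole group: no pilots → C(10,6) = 210; no mechanics → C(7,6) = 7; no dispatchers → C(9,6) = 84.
Add back selections omitting two groups (i.e. drawn from a single group): C(3,6) + C(6,6) + C(4,6) = 1.
By inclusion–exclusion: 1716 − 301 + 1 = 1416.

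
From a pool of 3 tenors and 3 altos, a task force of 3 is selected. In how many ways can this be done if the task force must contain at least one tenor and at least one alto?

18

Unrestricted: C(6,3) = 20 ways to pick any 3 of the 6.
Selections missing a whole group: no tenors → C(3,3) = 1; no altos → C(3,3) = 1.
Both groups omitted at once is impossible, so 20 − 2 = 18.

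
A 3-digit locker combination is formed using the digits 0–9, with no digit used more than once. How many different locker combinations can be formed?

720

This is a permutation of 3 out of 10: P(10,3) = 10!/7!.
10 × 9 × 8 = 720.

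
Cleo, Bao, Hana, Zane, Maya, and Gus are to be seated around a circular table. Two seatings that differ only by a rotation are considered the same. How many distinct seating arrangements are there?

Seat Cleo anywhere (absorbing the rotational symmetry), then permute the other 5: (5)! = 120.

120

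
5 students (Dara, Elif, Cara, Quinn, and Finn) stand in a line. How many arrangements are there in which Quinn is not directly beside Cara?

There are 5! = 120 arrangements in all. If Quinn and Cara are adjacent, merging them into one block gives 2·(4)! = 48 arrangements.
Complementary counting: 120 − 48 = 72.

72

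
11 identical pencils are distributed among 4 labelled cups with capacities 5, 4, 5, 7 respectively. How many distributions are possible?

150

By stars and bars, unrestricted non-negative solutions to x_1+…+x_4 = 11 number C(11+3,3) = 364.
Subtract solutions that violate a single cap (substitute x_i' = x_i − (cap_i+1)): x_1 ≥ 6 gives C(8,3) = 56; x_2 ≥ 5 gives C(9,3) = 84; x_3 ≥ 6 gives C(8,3) = 56; x_4 ≥ 8 gives C(6,3) = 20. Together 216.
Add back pairs where two caps are both exceeded: 1 + 0 + 0 + 1 + 0 + 0 = 2.
By inclusion–exclusion the count is 364 − 216 + 2 = 150.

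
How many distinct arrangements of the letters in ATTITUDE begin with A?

840

With the first slot taken by A, it remains to arrange the other 7 letters (TTITUDE).
Those 7 letters have T appearing 3 times, giving (7)!/(3!) = 840.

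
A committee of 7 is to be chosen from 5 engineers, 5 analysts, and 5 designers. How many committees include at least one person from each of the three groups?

With no constraint there are C(15,7) = 6435 possible selections.
Selections missing a whole group: no engineers → C(10,7) = 120; no analysts → C(10,7) = 120; no designers → C(10,7) = 120.
Add back selections omitting two groups (i.e. drawn from a single group): C(5,7) + C(5,7) + C(5,7) = 0.
By inclusion–exclusion: 6435 − 360 + 0 = 6075.

6075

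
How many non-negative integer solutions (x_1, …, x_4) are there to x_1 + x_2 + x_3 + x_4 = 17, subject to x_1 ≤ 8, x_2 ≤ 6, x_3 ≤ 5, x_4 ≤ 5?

111

Without the upper bounds there are C(20,3) = 1140 ways to split 17 among 4 variables.
Subtract solutions that violate a single cap (substitute x_i' = x_i − (cap_i+1)): x_1 ≥ 9 gives C(11,3) = 165; x_2 ≥ 7 gives C(13,3) = 286; x_3 ≥ 6 gives C(14,3) = 364; x_4 ≥ 6 gives C(14,3) = 364. Together 1179.
Add back pairs where two caps are both exceeded: 4 + 10 + 10 + 35 + 35 + 56 = 150.
By inclusion–exclusion the count is 1140 − 1179 + 150 = 111.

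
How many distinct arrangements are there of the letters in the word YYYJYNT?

The 7 letters of YYYJYNT have repeats: Y appearing 4 times.
Dividing 7! = 5040 by 4! = 24 for the repeated letters gives 210.

210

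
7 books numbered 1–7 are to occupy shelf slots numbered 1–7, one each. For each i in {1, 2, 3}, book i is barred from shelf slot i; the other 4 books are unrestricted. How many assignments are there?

Let Aᵢ (for i ∈ {1, 2, 3}) be the placements that put book i in its forbidden shelf slot. Any j of these fix j positions, leaving (7−j)! ways to fill the rest, and there are C(3,j) ways to pick which j.
By inclusion–exclusion, the number of valid placements is Σ_{j=0}^{3} (−1)^j C(3,j)·(7−j)!.
Computing: 5040 − 2160 + 360 − 24 = 3216.

3216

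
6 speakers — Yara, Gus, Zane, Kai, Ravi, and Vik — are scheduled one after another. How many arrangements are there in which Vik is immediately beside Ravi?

240

Treat {Vik, Ravi} as a single unit. There are 5 units to order, and the pair itself can be ordered 2 ways.
So the count is 2·(5)! = 240.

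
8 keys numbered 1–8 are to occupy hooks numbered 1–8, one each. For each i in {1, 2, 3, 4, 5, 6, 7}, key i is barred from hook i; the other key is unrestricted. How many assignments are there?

16687

Let Aᵢ (for 1 ≤ i ≤ 7) be the placements that put key i in its forbidden hook. Any j of these fix j positions, leaving (8−j)! ways to fill the rest, and there are C(7,j) ways to pick which j.
By inclusion–exclusion, the number of valid placements is Σ_{j=0}^{7} (−1)^j C(7,j)·(8−j)!.
Computing: 40320 − 35280 + 15120 − 4200 + 840 − 126 + 14 − 1 = 16687.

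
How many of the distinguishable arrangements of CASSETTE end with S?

1260

With the last slot taken by S, it remains to arrange the other 7 letters (CASETTE).
Those 7 letters have E appearing twice and T appearing twice, giving (7)!/(2!·2!) = 1260.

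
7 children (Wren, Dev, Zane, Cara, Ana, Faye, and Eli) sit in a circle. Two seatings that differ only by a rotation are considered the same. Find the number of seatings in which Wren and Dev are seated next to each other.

Treat {Wren, Dev} as one unit (2 internal orders) and seat the resulting 6 units around the table: (5)! circular arrangements.
So 2 × (5)! = 2 × 120 = 240.

240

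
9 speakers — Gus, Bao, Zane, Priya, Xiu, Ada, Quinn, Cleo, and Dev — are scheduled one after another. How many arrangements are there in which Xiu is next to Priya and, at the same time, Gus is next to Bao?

Treat {Xiu,Priya} as one block (2 orders) and {Gus,Bao} as another (2 orders).
That leaves 7 units to arrange: 2 × 2 × 7! = 4 × 5040 = 20160.

20160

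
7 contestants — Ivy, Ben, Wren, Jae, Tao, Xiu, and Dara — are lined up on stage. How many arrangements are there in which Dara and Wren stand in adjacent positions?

Place the 5 others and the Dara-Wren pair as 6 objects in a line; the pair has 2 internal arrangements.
So the count is 2·(6)! = 1440.

1440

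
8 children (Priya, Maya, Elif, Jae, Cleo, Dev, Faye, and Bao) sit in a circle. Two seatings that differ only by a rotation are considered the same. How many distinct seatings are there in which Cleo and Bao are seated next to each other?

1440

Glue Cleo and Bao into a block (2 internal orders). Seating 7 units around a circle gives (6)! arrangements.
So 2 × (6)! = 2 × 720 = 1440.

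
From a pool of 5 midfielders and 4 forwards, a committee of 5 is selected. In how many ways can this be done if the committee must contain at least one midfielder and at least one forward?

125

Total 5-person selections from all 9: C(9,5) = 126.
Subtract selections that omit an entire group: no midfielders → C(4,5) = 0; no forwards → C(5,5) = 1.
Both groups omitted at once is impossible, so 126 − 1 = 125.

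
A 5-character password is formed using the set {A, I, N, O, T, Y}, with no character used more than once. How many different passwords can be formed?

This is a permutation of 5 out of 6: P(6,5) = 6!/1!.
That product is 6 × 5 × 4 × 3 × 2 = 720.

720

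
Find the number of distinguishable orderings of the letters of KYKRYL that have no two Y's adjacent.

There are 6!/(2!·2!) = 180 arrangements of KYKRYL in total.
Arrangements with the Y's together: treat YY as one letter, giving (5)!/(2!) = 60.
Hence 180 − 60 = 120.

120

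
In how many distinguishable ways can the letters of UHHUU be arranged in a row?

10

The 5 letters of UHHUU have repeats: H appearing twice and U appearing 3 times.
So there are 5! / (3!·2!) = 10 distinguishable arrangements.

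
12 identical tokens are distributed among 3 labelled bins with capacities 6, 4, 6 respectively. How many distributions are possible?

Ignoring the caps, the number of non-negative solutions to x_1+…+x_3 = 12 is C(14,2) = 91.
Subtract solutions that violate a single cap (substitute x_i' = x_i − (cap_i+1)): x_1 ≥ 7 gives C(7,2) = 21; x_2 ≥ 5 gives C(9,2) = 36; x_3 ≥ 7 gives C(7,2) = 21. Together 78.
Add back pairs where two caps are both exceeded: 1 + 0 + 1 = 2.
By inclusion–exclusion the count is 91 − 78 + 2 = 15.

15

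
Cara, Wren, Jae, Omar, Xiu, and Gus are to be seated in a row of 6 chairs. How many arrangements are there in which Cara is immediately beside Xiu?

240

Place the 4 others and the Cara-Xiu pair as 5 objects in a line; the pair has 2 internal arrangements.
So the count is 2·(5)! = 240.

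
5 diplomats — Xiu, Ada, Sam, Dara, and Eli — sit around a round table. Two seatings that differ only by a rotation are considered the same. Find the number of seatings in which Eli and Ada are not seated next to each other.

12

Without the restriction there are (4)! = 24 seatings.
Seatings with Eli beside Ada: treat them as a block with 2 internal orders, giving 2 × (3)! = 12.
Subtracting, 24 − 12 = 12.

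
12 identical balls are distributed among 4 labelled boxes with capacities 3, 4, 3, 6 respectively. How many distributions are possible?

Without the upper bounds there are C(15,3) = 455 ways to split 12 among 4 boxes.
Subtract solutions that violate a single cap (substitute x_i' = x_i − (cap_i+1)): x_1 ≥ 4 gives C(11,3) = 165; x_2 ≥ 5 gives C(10,3) = 120; x_3 ≥ 4 gives C(11,3) = 165; x_4 ≥ 7 gives C(8,3) = 56. Together 506.
Add back pairs where two caps are both exceeded: 20 + 35 + 4 + 20 + 1 + 4 = 84.
By inclusion–exclusion the count is 455 − 506 + 84 = 33.

33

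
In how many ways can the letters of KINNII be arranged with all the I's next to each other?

12

Treat the 3 copies of I as a single block. The multiset to arrange is then {III, K, N, N}, 4 items in all.
That gives (4)!/(2!) = 12 arrangements.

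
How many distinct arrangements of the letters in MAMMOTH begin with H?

120

Fix H in the first position and arrange the remaining 6 letters.
Those 6 letters have M appearing 3 times, giving (6)!/(3!) = 120.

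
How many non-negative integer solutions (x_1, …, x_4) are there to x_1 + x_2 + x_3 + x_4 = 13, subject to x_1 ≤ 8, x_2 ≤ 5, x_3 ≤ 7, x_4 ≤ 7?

By stars and bars, unrestricted non-negative solutions to x_1+…+x_4 = 13 number C(13+3,3) = 560.
Subtract solutions that violate a single cap (substitute x_i' = x_i − (cap_i+1)): x_1 ≥ 9 gives C(7,3) = 35; x_2 ≥ 6 gives C(10,3) = 120; x_3 ≥ 8 gives C(8,3) = 56; x_4 ≥ 8 gives C(8,3) = 56. Together 267.
No two caps can be exceeded simultaneously, so the pair terms are all 0.
By inclusion–exclusion the count is 560 − 267 + 0 = 293.

293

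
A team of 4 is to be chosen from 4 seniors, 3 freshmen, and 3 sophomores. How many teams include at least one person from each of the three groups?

126

With no constraint there are C(10,4) = 210 possible selections.
Subtract selections that omit an entire group: no seniors → C(6,4) = 15; no freshmen → C(7,4) = 35; no sophomores → C(7,4) = 35.
Add back selections omitting two groups (i.e. drawn from a single group): C(4,4) + C(3,4) + C(3,4) = 1.
By inclusion–exclusion: 210 − 85 + 1 = 126.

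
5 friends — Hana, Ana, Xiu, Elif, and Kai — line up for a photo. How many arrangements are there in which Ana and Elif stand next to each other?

48

Glue Ana and Elif into one block (2 internal orders), leaving 4 units to arrange in a row.
So the count is 2·(4)! = 48.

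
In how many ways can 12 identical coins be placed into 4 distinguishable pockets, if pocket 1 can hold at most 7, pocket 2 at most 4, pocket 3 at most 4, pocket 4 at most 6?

By stars and bars, unrestricted non-negative solutions to x_1+…+x_4 = 12 number C(12+3,3) = 455.
Subtract solutions that violate a single cap (substitute x_i' = x_i − (cap_i+1)): x_1 ≥ 8 gives C(7,3) = 35; x_2 ≥ 5 gives C(10,3) = 120; x_3 ≥ 5 gives C(10,3) = 120; x_4 ≥ 7 gives C(8,3) = 56. Together 331.
Add back pairs where two caps are both exceeded: 0 + 0 + 0 + 10 + 1 + 1 = 12.
By inclusion–exclusion the count is 455 − 331 + 12 = 136.

136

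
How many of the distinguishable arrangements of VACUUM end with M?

60

Fix M in the last position and arrange the remaining 5 letters.
Those 5 letters have U appearing twice, giving (5)!/(2!) = 60.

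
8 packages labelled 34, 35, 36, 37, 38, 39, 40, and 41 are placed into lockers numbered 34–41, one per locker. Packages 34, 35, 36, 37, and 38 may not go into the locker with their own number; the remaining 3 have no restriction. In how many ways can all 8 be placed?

21234

Let Aᵢ (for 34 ≤ i ≤ 38) be the placements that put package i in its forbidden locker. Any j of these fix j positions, leaving (8−j)! ways to fill the rest, and there are C(5,j) ways to pick which j.
By inclusion–exclusion, the number of valid placements is Σ_{j=0}^{5} (−1)^j C(5,j)·(8−j)!.
Computing: 40320 − 25200 + 7200 − 1200 + 120 − 6 = 21234.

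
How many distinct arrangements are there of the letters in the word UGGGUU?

Letter multiplicities in UGGGUU: G×3, U×3.
So there are 6! / (3!·3!) = 20 distinguishable arrangements.

20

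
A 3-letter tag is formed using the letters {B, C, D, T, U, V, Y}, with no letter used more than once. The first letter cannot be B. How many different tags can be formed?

180

The first letter has 7−1 = 6 choices (anything except B).
The remaining 2 letters are filled from the other 6 symbols without repetition: 6 × 5 = 30.
Total: 6 × 30 = 180.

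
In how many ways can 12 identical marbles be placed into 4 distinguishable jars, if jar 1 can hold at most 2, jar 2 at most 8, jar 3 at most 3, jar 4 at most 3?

Without the upper bounds there are C(15,3) = 455 ways to split 12 among 4 jars.
Subtract solutions that violate a single cap (substitute x_i' = x_i − (cap_i+1)): x_1 ≥ 3 gives C(12,3) = 220; x_2 ≥ 9 gives C(6,3) = 20; x_3 ≥ 4 gives C(11,3) = 165; x_4 ≥ 4 gives C(11,3) = 165. Together 570.
Add back pairs where two caps are both exceeded: 1 + 56 + 56 + 0 + 0 + 35 = 148.
Subtract triples: 0 + 0 + 4 + 0 = 4.
By inclusion–exclusion the count is 455 − 570 + 148 − 4 = 29.

29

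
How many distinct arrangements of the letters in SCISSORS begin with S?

With the first slot taken by S, it remains to arrange the other 7 letters (CISSORS).
Those 7 letters have S appearing 3 times, giving (7)!/(3!) = 840.

840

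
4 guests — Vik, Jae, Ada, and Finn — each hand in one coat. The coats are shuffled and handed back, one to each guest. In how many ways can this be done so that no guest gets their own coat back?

9

This is the derangement count D_4: permutations of 4 items with no fixed point.
By inclusion–exclusion this is Σ_{j=0}^{4} (−1)^j C(4,j)·(4−j)!.
Computing: 24 − 24 + 12 − 4 + 1 = 9.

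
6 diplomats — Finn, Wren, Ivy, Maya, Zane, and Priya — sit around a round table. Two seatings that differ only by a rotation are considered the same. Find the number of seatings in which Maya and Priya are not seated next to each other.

Without the restriction there are (5)! = 120 seatings.
Those with Maya next to Priya: fuse the pair into one unit and seat 5 units around a circle — 2·(4)! = 48.
Subtracting, 120 − 48 = 72.

72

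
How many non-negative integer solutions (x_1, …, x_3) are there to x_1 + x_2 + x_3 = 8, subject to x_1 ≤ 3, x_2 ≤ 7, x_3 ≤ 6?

26

Ignoring the caps, the number of non-negative solutions to x_1+…+x_3 = 8 is C(10,2) = 45.
Subtract solutions that violate a single cap (substitute x_i' = x_i − (cap_i+1)): x_1 ≥ 4 gives C(6,2) = 15; x_2 ≥ 8 gives C(2,2) = 1; x_3 ≥ 7 gives C(3,2) = 3. Together 19.
No two caps can be exceeded simultaneously, so the pair terms are all 0.
By inclusion–exclusion the count is 45 − 19 + 0 = 26.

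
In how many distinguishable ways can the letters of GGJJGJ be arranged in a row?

20

The 6 letters of GGJJGJ have repeats: G appearing 3 times and J appearing 3 times.
So there are 6! / (3!·3!) = 20 distinguishable arrangements.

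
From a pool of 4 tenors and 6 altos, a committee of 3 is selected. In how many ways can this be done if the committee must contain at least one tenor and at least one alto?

With no constraint there are C(10,3) = 120 possible selections.
Subtract selections that omit an entire group: no tenors → C(6,3) = 20; no altos → C(4,3) = 4.
Both groups omitted at once is impossible, so 120 − 24 = 96.

96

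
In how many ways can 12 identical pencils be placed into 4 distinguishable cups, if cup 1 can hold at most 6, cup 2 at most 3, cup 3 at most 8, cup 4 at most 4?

By stars and bars, unrestricted non-negative solutions to x_1+…+x_4 = 12 number C(12+3,3) = 455.
Subtract solutions that violate a single cap (substitute x_i' = x_i − (cap_i+1)): x_1 ≥ 7 gives C(8,3) = 56; x_2 ≥ 4 gives C(11,3) = 165; x_3 ≥ 9 gives C(6,3) = 20; x_4 ≥ 5 gives C(10,3) = 120. Together 361.
Add back pairs where two caps are both exceeded: 4 + 0 + 1 + 0 + 20 + 0 = 25.
By inclusion–exclusion the count is 455 − 361 + 25 = 119.

119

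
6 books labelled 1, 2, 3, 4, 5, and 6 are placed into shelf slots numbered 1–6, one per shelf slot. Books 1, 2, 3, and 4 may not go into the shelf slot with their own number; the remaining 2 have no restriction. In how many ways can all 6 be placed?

Let Aᵢ (for 1 ≤ i ≤ 4) be the placements that put book i in its forbidden shelf slot. Any j of these fix j positions, leaving (6−j)! ways to fill the rest, and there are C(4,j) ways to pick which j.
By inclusion–exclusion, the number of valid placements is Σ_{j=0}^{4} (−1)^j C(4,j)·(6−j)!.
Computing: 720 − 480 + 144 − 24 + 2 = 362.

362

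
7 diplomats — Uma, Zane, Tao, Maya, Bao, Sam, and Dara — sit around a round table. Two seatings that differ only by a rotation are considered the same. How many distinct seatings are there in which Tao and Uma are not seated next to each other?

480

All circular seatings of 7 people number (6)! = 720.
Seatings with Tao beside Uma: treat them as a block with 2 internal orders, giving 2 × (5)! = 240.
Subtracting, 720 − 240 = 480.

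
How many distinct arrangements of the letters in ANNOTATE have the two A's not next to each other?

3780

There are 8!/(2!·2!·2!) = 5040 arrangements of ANNOTATE in total.
If the two A's are adjacent, glue them into one block, leaving 7 items to arrange: (7)!/(2!·2!) = 1260 ways.
Hence 5040 − 1260 = 3780.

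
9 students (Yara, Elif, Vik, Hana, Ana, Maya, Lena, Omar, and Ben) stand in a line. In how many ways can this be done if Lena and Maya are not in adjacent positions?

There are 9! = 362880 arrangements in all. If Lena and Maya are adjacent, merging them into one block gives 2·(8)! = 80640 arrangements.
Complementary counting: 362880 − 80640 = 282240.

282240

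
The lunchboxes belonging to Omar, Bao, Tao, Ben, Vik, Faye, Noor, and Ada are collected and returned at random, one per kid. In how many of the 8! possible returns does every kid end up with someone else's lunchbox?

Count assignments avoiding every fixed point. For any j of the 8 kids fixed to their own lunchbox, the other 8−j can be arranged in (8−j)! ways.
By inclusion–exclusion this is Σ_{j=0}^{8} (−1)^j C(8,j)·(8−j)!.
Computing: 40320 − 40320 + 20160 − 6720 + 1680 − 336 + 56 − 8 + 1 = 14833.

14833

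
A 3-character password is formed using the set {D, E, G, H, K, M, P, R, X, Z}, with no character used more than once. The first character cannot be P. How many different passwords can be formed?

The first character has 10−1 = 9 choices (anything except P).
The remaining 2 characters are filled from the other 9 symbols without repetition: 9 × 8 = 72.
Total: 9 × 72 = 648.

648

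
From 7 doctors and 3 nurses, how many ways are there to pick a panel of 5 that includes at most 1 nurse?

Split by how many nurses are chosen (0 through 1).
Sum: C(3,0)·C(7,5) + C(3,1)·C(7,4) = 21 + 105 = 126.

126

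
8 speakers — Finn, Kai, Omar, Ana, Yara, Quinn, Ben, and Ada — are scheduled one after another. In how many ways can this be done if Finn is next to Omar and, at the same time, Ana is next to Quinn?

2880

Treat {Finn,Omar} as one block (2 orders) and {Ana,Quinn} as another (2 orders).
That leaves 6 units to arrange: 2 × 2 × 6! = 4 × 720 = 2880.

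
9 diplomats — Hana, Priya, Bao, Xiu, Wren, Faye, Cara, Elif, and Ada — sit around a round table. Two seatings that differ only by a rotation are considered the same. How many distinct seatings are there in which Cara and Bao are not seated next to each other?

30240

All circular seatings of 9 people number (8)! = 40320.
Seatings with Cara beside Bao: treat them as a block with 2 internal orders, giving 2 × (7)! = 10080.
Subtracting, 40320 − 10080 = 30240.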